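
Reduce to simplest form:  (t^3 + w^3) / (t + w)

t^2 - t*w + w^2

Apply the sum-of-cubes factorisation and cancel (t + w).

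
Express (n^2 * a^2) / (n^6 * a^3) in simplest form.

1/(a*n^4)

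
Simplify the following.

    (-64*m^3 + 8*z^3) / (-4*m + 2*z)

(2*z)^3 - (4*m)^3 = (-4*m + 2*z)(16*m^2 + 8*m*z + 4*z^2).

16*m^2 + 8*m*z + 4*z^2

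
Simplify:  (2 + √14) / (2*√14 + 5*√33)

Multiply numerator and denominator by -5*√33 + 2*√14.
Denominator becomes -769; numerator becomes -5*√462 - 10*√33 + 4*√14 + 28.

(-28 - 4*√14 + 10*√33 + 5*√462)/769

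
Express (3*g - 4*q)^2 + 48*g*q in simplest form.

(3*g + 4*q)^2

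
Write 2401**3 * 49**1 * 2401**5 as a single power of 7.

2401**3 = 7**12; 49**1 = 7**2; 2401**5 = 7**20
Combine exponents: 7**34

7**34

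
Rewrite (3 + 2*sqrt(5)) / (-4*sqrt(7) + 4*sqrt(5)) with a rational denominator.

Multiply numerator and denominator by 4*sqrt(5) + 4*sqrt(7).
Denominator becomes -32; numerator becomes 12*sqrt(5) + 12*sqrt(7) + 40 + 8*sqrt(35).

(-2*sqrt(35) - 10 - 3*sqrt(7) - 3*sqrt(5))/8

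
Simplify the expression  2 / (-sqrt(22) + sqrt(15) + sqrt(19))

(-6*sqrt(22) + 9*sqrt(19) + 13*sqrt(15) + sqrt(6270))/249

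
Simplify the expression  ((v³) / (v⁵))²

Inside the bracket: (v^-2)
Raise to the power 2: (v^-4)

v^(-4)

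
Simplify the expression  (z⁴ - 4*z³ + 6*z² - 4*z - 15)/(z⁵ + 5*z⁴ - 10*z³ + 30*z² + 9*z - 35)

(z - 3)/(z² + 6*z - 7)

Factor: z⁴ - 4*z³ + 6*z² - 4*z - 15 = (z² - 2*z + 5)·(z + 1)·(z - 3);  z⁵ + 5*z⁴ - 10*z³ + 30*z² + 9*z - 35 = (z - 1)·(z² - 2*z + 5)·(z + 7)·(z + 1)
Cancel the common factors (z² - 2*z + 5), (z + 1).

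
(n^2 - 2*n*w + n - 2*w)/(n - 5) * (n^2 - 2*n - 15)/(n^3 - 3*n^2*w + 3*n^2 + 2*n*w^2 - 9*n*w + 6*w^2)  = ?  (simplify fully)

Factor: n^2 - 2*n*w + n - 2*w = (n + 1)*(n - 2*w);  n^2 - 2*n - 15 = (n + 3)*(n - 5);  n^3 - 3*n^2*w + 3*n^2 + 2*n*w^2 - 9*n*w + 6*w^2 = (n + 3)*(n - 2*w)*(n - w)
Cancel the common factors (n - 2*w), (n + 3), (n - 5).

(-n - 1)/(-n + w)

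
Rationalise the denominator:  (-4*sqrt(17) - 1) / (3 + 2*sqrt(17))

(-133 + 10*sqrt(17))/59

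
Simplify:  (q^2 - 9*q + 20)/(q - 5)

q - 4

Factor: q^2 - 9*q + 20 = (q - 4)*(q - 5)
Cancel the common factor (q - 5).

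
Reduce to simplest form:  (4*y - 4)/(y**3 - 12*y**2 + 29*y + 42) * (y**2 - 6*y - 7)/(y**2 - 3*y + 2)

Factor: 4*y - 4 = 4*(y - 1);  y**3 - 12*y**2 + 29*y + 42 = (y + 1)*(y - 7)*(y - 6);  y**2 - 6*y - 7 = (y - 7)*(y + 1);  y**2 - 3*y + 2 = (y - 1)*(y - 2)
Cancel the common factors (y - 7), (y + 1), (y - 1).

4/(y**2 - 8*y + 12)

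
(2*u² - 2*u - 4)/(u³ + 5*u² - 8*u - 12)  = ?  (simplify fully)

2/(u + 6)

Factor: 2*u² - 2*u - 4 = 2·(u + 1)·(u - 2);  u³ + 5*u² - 8*u - 12 = (u + 6)·(u - 2)·(u + 1)
Cancel the common factors (u + 1), (u - 2).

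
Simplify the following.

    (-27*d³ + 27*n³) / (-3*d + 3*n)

Apply the difference-of-cubes factorisation and cancel (-3*d + 3*n).

9*d² + 9*d*n + 9*n²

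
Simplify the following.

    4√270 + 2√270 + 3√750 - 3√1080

4√270 = 12*√30; 2√270 = 6*√30; 3√750 = 15*√30; 3√1080 = 18*√30
Combine: (12 + 6 + 15 - 18)·√30 = 15*√30

15*√30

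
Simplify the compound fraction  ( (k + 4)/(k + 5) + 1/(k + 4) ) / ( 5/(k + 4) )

Numerator: (k + 4)/(k + 5) + 1/(k + 4) = (k² + 9*k + 21)/(k² + 9*k + 20)
Denominator: 5/(k + 4) = 5/(k + 4)
Divide: ((k² + 9*k + 21)/(k² + 9*k + 20)) · (k/5 + 4/5) = (k² + 9*k + 21)/(5*k + 25)

(k² + 9*k + 21)/(5*k + 25)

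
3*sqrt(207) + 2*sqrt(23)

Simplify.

11*sqrt(23)

3*sqrt(207) = 9*sqrt(23); 2*sqrt(23) = 2*sqrt(23)
Combine: (9 + 2)·sqrt(23) = 11*sqrt(23)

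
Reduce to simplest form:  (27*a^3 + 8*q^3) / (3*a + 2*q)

9*a^2 - 6*a*q + 4*q^2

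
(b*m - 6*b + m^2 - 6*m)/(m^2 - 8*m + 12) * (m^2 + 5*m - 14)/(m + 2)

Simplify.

(b*m + 7*b + m^2 + 7*m)/(m + 2)

Factor: b*m - 6*b + m^2 - 6*m = (m - 6)*(b + m);  m^2 - 8*m + 12 = (m - 2)*(m - 6);  m^2 + 5*m - 14 = (m - 2)*(m + 7)
Cancel the common factors (m - 6), (m - 2).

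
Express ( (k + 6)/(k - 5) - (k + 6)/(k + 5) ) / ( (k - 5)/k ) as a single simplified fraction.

Numerator: (k + 6)/(k - 5) - (k + 6)/(k + 5) = (10*k + 60)/(k² - 25)
Denominator: (k - 5)/k = (k - 5)/k
Divide: ((10*k + 60)/(k² - 25)) · (k/(k - 5)) = (10*k² + 60*k)/(k³ - 5*k² - 25*k + 125)

(10*k² + 60*k)/(k³ - 5*k² - 25*k + 125)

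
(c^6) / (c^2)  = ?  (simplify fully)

c^4

Quotient: c^4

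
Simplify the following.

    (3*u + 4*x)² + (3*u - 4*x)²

18*u² + 32*x²

Only the even-power cross terms survive.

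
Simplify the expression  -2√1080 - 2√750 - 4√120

-30*√30

2√1080 = 12*√30; 2√750 = 10*√30; 4√120 = 8*√30
Combine: (-12 - 10 - 8)·√30 = -30*√30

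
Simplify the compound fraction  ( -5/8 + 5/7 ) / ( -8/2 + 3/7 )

Numerator: -5/8 + 5/7 = 5/56
Denominator: -8/2 + 3/7 = -25/7
Divide: (5/56) · (-7/25) = -1/40

-1/40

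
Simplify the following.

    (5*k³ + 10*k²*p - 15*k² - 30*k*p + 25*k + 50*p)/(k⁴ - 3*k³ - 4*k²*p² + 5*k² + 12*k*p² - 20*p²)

-5/(-k + 2*p)

Factor: 5*k³ + 10*k²*p - 15*k² - 30*k*p + 25*k + 50*p = 5·(k + 2*p)·(k² - 3*k + 5);  k⁴ - 3*k³ - 4*k²*p² + 5*k² + 12*k*p² - 20*p² = (k - 2*p)·(k² - 3*k + 5)·(k + 2*p)
Cancel the common factors (k² - 3*k + 5), (k + 2*p).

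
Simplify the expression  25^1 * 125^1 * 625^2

25^1 = 5^2; 125^1 = 5^3; 625^2 = 5^8
Combine exponents: 5^13

5^13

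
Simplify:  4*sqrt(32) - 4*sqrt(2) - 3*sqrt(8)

4*sqrt(32) = 16*sqrt(2); 4*sqrt(2) = 4*sqrt(2); 3*sqrt(8) = 6*sqrt(2)
Combine: (16 - 4 - 6)·sqrt(2) = 6*sqrt(2)

6*sqrt(2)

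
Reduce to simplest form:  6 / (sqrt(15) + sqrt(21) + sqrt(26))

(-9*sqrt(910) + 15*sqrt(26) + 30*sqrt(21) + 48*sqrt(15))/290

Group as (sqrt(15) + sqrt(26)) + sqrt(21); multiply by (sqrt(15) + sqrt(26)) - sqrt(21), then rationalise the remaining surd.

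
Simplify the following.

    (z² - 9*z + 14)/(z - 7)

Factor: z² - 9*z + 14 = (z - 2)·(z - 7)
Cancel the common factor (z - 7).

z - 2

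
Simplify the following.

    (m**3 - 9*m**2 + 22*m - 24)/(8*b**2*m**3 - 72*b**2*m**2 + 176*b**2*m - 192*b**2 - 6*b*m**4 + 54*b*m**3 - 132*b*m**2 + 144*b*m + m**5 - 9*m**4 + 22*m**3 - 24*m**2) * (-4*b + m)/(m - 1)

-1/(2*b*m - 2*b - m**2 + m)

Factor: m**3 - 9*m**2 + 22*m - 24 = (m**2 - 3*m + 4)*(m - 6);  8*b**2*m**3 - 72*b**2*m**2 + 176*b**2*m - 192*b**2 - 6*b*m**4 + 54*b*m**3 - 132*b*m**2 + 144*b*m + m**5 - 9*m**4 + 22*m**3 - 24*m**2 = (m - 6)*(-2*b + m)*(m**2 - 3*m + 4)*(-4*b + m)
Cancel the common factors (m**2 - 3*m + 4), (m - 6), (-4*b + m).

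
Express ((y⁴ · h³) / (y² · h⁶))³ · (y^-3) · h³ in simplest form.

y³/h⁶

Inside the bracket: y² · (h^-3)
Raise to the power 3: y⁶ · (h^-9)
Multiply by (y^-3) · h³: add exponents.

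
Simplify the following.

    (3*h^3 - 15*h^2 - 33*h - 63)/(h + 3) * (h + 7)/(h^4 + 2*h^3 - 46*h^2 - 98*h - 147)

3/(h + 3)

Factor: 3*h^3 - 15*h^2 - 33*h - 63 = 3*(h^2 + 2*h + 3)*(h - 7);  h^4 + 2*h^3 - 46*h^2 - 98*h - 147 = (h - 7)*(h^2 + 2*h + 3)*(h + 7)
Cancel the common factors (h^2 + 2*h + 3), (h + 7), (h - 7).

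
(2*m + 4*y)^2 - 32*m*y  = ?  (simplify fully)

Expanding gives 4*m^2 - 16*m*y + 16*y^2, a perfect square.

4*(m - 2*y)^2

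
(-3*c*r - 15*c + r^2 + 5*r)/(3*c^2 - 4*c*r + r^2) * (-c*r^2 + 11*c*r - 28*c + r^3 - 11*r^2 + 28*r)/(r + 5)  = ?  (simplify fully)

r^2 - 11*r + 28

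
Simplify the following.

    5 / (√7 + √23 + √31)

(-10*√4991 - 5*√31 + 75*√23 + 235*√7)/643

Group as (√23 + √31) + √7; multiply by (√23 + √31) - √7, then rationalise the remaining surd.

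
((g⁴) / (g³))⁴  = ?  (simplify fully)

Inside the bracket: g¹
Raise to the power 4: g⁴

g⁴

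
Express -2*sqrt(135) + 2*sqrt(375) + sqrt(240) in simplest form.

8*sqrt(15)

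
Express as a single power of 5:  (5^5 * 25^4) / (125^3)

5^5 = 5^5; 25^4 = 5^8; 125^3 = 5^9
Combine exponents: 5^4

5^4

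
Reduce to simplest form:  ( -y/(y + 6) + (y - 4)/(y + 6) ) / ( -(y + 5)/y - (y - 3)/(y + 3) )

Numerator: -y/(y + 6) + (y - 4)/(y + 6) = -4/(y + 6)
Denominator: -(y + 5)/y - (y - 3)/(y + 3) = (-2*y^2 - 5*y - 15)/(y^2 + 3*y)
Divide: (-4/(y + 6)) · ((y^2 + 3*y)/(-2*y^2 - 5*y - 15)) = (4*y^2 + 12*y)/(2*y^3 + 17*y^2 + 45*y + 90)

(4*y^2 + 12*y)/(2*y^3 + 17*y^2 + 45*y + 90)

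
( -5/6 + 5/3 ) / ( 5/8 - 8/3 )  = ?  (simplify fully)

Numerator: -5/6 + 5/3 = 5/6
Denominator: 5/8 - 8/3 = -49/24
Divide: (5/6) · (-24/49) = -20/49

-20/49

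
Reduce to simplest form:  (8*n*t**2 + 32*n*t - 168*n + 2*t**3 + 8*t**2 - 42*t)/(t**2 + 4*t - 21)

Factor: 8*n*t**2 + 32*n*t - 168*n + 2*t**3 + 8*t**2 - 42*t = 2*(t + 7)*(4*n + t)*(t - 3);  t**2 + 4*t - 21 = (t - 3)*(t + 7)
Cancel the common factors (t + 7), (t - 3).

8*n + 2*t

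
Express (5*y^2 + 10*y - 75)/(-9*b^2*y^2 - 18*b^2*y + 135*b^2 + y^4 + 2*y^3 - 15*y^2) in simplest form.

5/(-9*b^2 + y^2)

Factor: 5*y^2 + 10*y - 75 = 5*(y + 5)*(y - 3);  -9*b^2*y^2 - 18*b^2*y + 135*b^2 + y^4 + 2*y^3 - 15*y^2 = (3*b + y)*(-3*b + y)*(y - 3)*(y + 5)
Cancel the common factors (y - 3), (y + 5).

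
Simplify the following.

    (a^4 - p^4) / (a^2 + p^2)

a^2 - p^2

a^4 - p^4 factors as -(-a + p)*(a + p)*(a^2 + p^2).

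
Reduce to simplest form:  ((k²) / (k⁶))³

Inside the bracket: (k^-4)
Raise to the power 3: (k^-12)

k^(-12)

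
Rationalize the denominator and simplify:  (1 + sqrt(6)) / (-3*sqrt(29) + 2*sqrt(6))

(-3*sqrt(174) - 3*sqrt(29) - 12 - 2*sqrt(6))/237

Multiply numerator and denominator by 2*sqrt(6) + 3*sqrt(29).
Denominator becomes -237; numerator becomes 2*sqrt(6) + 12 + 3*sqrt(29) + 3*sqrt(174).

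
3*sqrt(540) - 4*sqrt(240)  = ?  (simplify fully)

3*sqrt(540) = 18*sqrt(15); 4*sqrt(240) = 16*sqrt(15)
Combine: (18 - 16)·sqrt(15) = 2*sqrt(15)

2*sqrt(15)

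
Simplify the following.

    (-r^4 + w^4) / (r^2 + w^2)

Factor w^4 - r^4 and cancel (r^2 + w^2).

-r^2 + w^2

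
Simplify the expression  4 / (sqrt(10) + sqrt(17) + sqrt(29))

(-2*sqrt(4930) - 2*sqrt(29) + 22*sqrt(17) + 36*sqrt(10))/169

Group as (sqrt(10) + sqrt(17)) + sqrt(29); multiply by (sqrt(10) + sqrt(17)) - sqrt(29), then rationalise the remaining surd.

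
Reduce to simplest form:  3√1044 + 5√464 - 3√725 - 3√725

8*√29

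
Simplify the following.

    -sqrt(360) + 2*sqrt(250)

4*sqrt(10)

sqrt(360) = 6*sqrt(10); 2*sqrt(250) = 10*sqrt(10)
Combine: (-6 + 10)·sqrt(10) = 4*sqrt(10)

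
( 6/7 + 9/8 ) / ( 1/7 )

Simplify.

111/8

Numerator: 6/7 + 9/8 = 111/56
Denominator: 1/7 = 1/7
Divide: (111/56) · (7) = 111/8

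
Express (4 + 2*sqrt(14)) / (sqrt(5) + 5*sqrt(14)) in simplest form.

(-2*sqrt(70) - 4*sqrt(5) + 20*sqrt(14) + 140)/345

Multiply numerator and denominator by -sqrt(5) + 5*sqrt(14).
Denominator becomes 345; numerator becomes -2*sqrt(70) - 4*sqrt(5) + 20*sqrt(14) + 140.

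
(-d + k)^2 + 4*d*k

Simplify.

(d + k)^2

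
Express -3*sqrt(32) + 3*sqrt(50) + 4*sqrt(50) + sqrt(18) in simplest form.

26*sqrt(2)

3*sqrt(32) = 12*sqrt(2); 3*sqrt(50) = 15*sqrt(2); 4*sqrt(50) = 20*sqrt(2); sqrt(18) = 3*sqrt(2)
Combine: (-12 + 15 + 20 + 3)·sqrt(2) = 26*sqrt(2)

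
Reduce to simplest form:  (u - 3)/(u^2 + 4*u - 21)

Factor: u^2 + 4*u - 21 = (u - 3)*(u + 7)
Cancel the common factor (u - 3).

1/(u + 7)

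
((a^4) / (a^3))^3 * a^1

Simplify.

Inside the bracket: a^1
Raise to the power 3: a^3
Multiply by a^1: add exponents.

a^4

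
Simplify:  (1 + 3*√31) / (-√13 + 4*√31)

(√13 + 4*√31 + 3*√403 + 372)/483

Multiply numerator and denominator by √13 + 4*√31.
Denominator becomes 483; numerator becomes √13 + 4*√31 + 3*√403 + 372.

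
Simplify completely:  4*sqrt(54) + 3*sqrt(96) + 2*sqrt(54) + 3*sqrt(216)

4*sqrt(54) = 12*sqrt(6); 3*sqrt(96) = 12*sqrt(6); 2*sqrt(54) = 6*sqrt(6); 3*sqrt(216) = 18*sqrt(6)
Combine: (12 + 12 + 6 + 18)·sqrt(6) = 48*sqrt(6)

48*sqrt(6)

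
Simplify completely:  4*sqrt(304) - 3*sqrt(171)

7*sqrt(19)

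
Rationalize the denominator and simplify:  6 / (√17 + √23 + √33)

(-4*√12903 + 14*√33 + 54*√23 + 78*√17)/505

Group as (√17 + √33) + √23; multiply by (√17 + √33) - √23, then rationalise the remaining surd.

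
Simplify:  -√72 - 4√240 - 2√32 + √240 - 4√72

-38*√2 - 12*√15

√72 = 6*√2; 4√240 = 16*√15; 2√32 = 8*√2; √240 = 4*√15; 4√72 = 24*√2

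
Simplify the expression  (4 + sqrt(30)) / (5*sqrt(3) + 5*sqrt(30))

(-3*sqrt(10) - 4*sqrt(3) + 4*sqrt(30) + 30)/135

Multiply numerator and denominator by -5*sqrt(3) + 5*sqrt(30).
Denominator becomes 675; numerator becomes -15*sqrt(10) - 20*sqrt(3) + 20*sqrt(30) + 150.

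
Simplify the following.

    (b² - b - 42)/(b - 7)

Factor: b² - b - 42 = (b + 6)·(b - 7)
Cancel the common factor (b - 7).

b + 6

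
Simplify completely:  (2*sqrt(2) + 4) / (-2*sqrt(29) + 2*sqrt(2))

Multiply numerator and denominator by 2*sqrt(2) + 2*sqrt(29).
Denominator becomes -108; numerator becomes 8 + 8*sqrt(2) + 4*sqrt(58) + 8*sqrt(29).

(-2*sqrt(29) - sqrt(58) - 2*sqrt(2) - 2)/27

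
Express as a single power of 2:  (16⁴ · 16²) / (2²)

16⁴ = 2^16; 16² = 2^8; 2² = 2^2
Combine exponents: 2^22

2^22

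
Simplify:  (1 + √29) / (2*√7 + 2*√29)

(-√203 - √7 + √29 + 29)/44

Multiply numerator and denominator by -2*√7 + 2*√29.
Denominator becomes 88; numerator becomes -2*√203 - 2*√7 + 2*√29 + 58.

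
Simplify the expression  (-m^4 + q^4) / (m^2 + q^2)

Difference of fourth powers: factor out (m^2 + q^2).

-m^2 + q^2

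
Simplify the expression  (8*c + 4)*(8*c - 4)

64*c^2 - 16

(8*c)^2 - (4)^2 = 64*c^2 - 16.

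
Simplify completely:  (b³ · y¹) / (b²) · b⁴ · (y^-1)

Quotient: b¹ · y¹
Multiply by b⁴ · (y^-1): add exponents.

b⁵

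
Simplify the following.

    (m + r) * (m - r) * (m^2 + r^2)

Pair the conjugate factors: (m+r)(m-r) = m^2 - r^2, then repeat with the next factor.

m^4 - r^4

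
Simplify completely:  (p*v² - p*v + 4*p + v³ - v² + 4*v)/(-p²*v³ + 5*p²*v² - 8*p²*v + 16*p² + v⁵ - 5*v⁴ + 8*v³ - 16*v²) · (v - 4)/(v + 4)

Factor: p*v² - p*v + 4*p + v³ - v² + 4*v = (v² - v + 4)·(p + v);  -p²*v³ + 5*p²*v² - 8*p²*v + 16*p² + v⁵ - 5*v⁴ + 8*v³ - 16*v² = (v² - v + 4)·(-p + v)·(v - 4)·(p + v)
Cancel the common factors (v² - v + 4), (v - 4), (p + v).

-1/(p*v + 4*p - v² - 4*v)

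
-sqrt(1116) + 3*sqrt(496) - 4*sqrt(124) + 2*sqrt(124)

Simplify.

2*sqrt(31)

sqrt(1116) = 6*sqrt(31); 3*sqrt(496) = 12*sqrt(31); 4*sqrt(124) = 8*sqrt(31); 2*sqrt(124) = 4*sqrt(31)
Combine: (-6 + 12 - 8 + 4)·sqrt(31) = 2*sqrt(31)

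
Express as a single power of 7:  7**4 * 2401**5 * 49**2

7**28

7**4 = 7**4; 2401**5 = 7**20; 49**2 = 7**4
Combine exponents: 7**28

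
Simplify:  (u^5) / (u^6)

Quotient: (u^-1)

1/u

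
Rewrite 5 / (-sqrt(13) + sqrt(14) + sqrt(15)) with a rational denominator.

(-40*sqrt(13) + 30*sqrt(15) + 35*sqrt(14) + 5*sqrt(2730))/292

Group as (sqrt(14) + sqrt(15)) - sqrt(13); multiply by (sqrt(14) + sqrt(15)) + sqrt(13), then rationalise the remaining surd.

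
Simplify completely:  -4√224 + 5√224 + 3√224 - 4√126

4√224 = 16*√14; 5√224 = 20*√14; 3√224 = 12*√14; 4√126 = 12*√14
Combine: (-16 + 20 + 12 - 12)·√14 = 4*√14

4*√14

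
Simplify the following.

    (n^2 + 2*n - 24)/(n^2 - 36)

Factor: n^2 + 2*n - 24 = (n + 6)*(n - 4);  n^2 - 36 = (n - 6)*(n + 6)
Cancel the common factor (n + 6).

(n - 4)/(n - 6)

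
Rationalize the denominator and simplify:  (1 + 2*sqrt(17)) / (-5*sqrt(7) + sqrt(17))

Multiply numerator and denominator by sqrt(17) + 5*sqrt(7).
Denominator becomes -158; numerator becomes sqrt(17) + 5*sqrt(7) + 34 + 10*sqrt(119).

(-10*sqrt(119) - 34 - 5*sqrt(7) - sqrt(17))/158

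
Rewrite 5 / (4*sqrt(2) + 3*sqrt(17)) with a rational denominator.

Multiply numerator and denominator by -4*sqrt(2) + 3*sqrt(17).
Denominator becomes 121; numerator becomes -20*sqrt(2) + 15*sqrt(17).

(-20*sqrt(2) + 15*sqrt(17))/121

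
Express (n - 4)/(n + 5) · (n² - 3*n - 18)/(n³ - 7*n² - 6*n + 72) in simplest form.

1/(n + 5)

Factor: n² - 3*n - 18 = (n + 3)·(n - 6);  n³ - 7*n² - 6*n + 72 = (n - 6)·(n - 4)·(n + 3)
Cancel the common factors (n - 6), (n - 4), (n + 3).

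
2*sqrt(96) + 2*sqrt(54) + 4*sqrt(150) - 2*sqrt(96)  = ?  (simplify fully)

2*sqrt(96) = 8*sqrt(6); 2*sqrt(54) = 6*sqrt(6); 4*sqrt(150) = 20*sqrt(6); 2*sqrt(96) = 8*sqrt(6)
Combine: (8 + 6 + 20 - 8)·sqrt(6) = 26*sqrt(6)

26*sqrt(6)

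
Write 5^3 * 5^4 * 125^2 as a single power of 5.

5^3 = 5^3; 5^4 = 5^4; 125^2 = 5^6
Combine exponents: 5^13

5^13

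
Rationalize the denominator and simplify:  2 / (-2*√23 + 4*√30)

(√23 + 2*√30)/97

Multiply numerator and denominator by 2*√23 + 4*√30.
Denominator becomes 388; numerator becomes 4*√23 + 8*√30.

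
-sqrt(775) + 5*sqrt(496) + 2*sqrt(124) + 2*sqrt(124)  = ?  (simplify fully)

23*sqrt(31)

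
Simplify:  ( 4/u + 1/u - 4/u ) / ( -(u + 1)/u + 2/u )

Numerator: 4/u + 1/u - 4/u = 1/u
Denominator: -(u + 1)/u + 2/u = (-u + 1)/u
Divide: (1/u) · (u/(-u + 1)) = -1/(u - 1)

-1/(u - 1)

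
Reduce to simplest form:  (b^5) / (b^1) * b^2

Quotient: b^4
Multiply by b^2: add exponents.

b^6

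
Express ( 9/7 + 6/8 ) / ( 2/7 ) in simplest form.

57/8

Numerator: 9/7 + 6/8 = 57/28
Denominator: 2/7 = 2/7
Divide: (57/28) · (7/2) = 57/8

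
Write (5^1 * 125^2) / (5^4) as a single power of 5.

5^1 = 5^1; 125^2 = 5^6; 5^4 = 5^4
Combine exponents: 5^3

5^3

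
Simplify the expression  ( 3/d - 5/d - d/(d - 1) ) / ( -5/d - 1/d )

(d² + 2*d - 2)/(6*d - 6)

Numerator: 3/d - 5/d - d/(d - 1) = (-d² - 2*d + 2)/(d² - d)
Denominator: -5/d - 1/d = -6/d
Divide: ((-d² - 2*d + 2)/(d² - d)) · (-d/6) = (d² + 2*d - 2)/(6*d - 6)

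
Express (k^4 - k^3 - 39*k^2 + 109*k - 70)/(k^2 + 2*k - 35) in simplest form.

k^2 - 3*k + 2

Factor: k^4 - k^3 - 39*k^2 + 109*k - 70 = (k + 7)*(k - 1)*(k - 5)*(k - 2);  k^2 + 2*k - 35 = (k - 5)*(k + 7)
Cancel the common factors (k - 5), (k + 7).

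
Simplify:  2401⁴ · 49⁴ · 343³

2401⁴ = 7^16; 49⁴ = 7^8; 343³ = 7^9
Combine exponents: 7^33

7^33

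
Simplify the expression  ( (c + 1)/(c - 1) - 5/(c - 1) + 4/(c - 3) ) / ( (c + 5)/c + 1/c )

(c^3 - 3*c^2 + 8*c)/(c^3 + 2*c^2 - 21*c + 18)

Numerator: (c + 1)/(c - 1) - 5/(c - 1) + 4/(c - 3) = (c^2 - 3*c + 8)/(c^2 - 4*c + 3)
Denominator: (c + 5)/c + 1/c = (c + 6)/c
Divide: ((c^2 - 3*c + 8)/(c^2 - 4*c + 3)) · (c/(c + 6)) = (c^3 - 3*c^2 + 8*c)/(c^3 + 2*c^2 - 21*c + 18)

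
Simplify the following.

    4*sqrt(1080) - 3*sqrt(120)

4*sqrt(1080) = 24*sqrt(30); 3*sqrt(120) = 6*sqrt(30)
Combine: (24 - 6)·sqrt(30) = 18*sqrt(30)

18*sqrt(30)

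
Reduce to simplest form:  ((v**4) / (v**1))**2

v**6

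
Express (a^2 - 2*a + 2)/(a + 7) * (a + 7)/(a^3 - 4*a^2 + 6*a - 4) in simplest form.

1/(a - 2)

Factor: a^3 - 4*a^2 + 6*a - 4 = (a - 2)*(a^2 - 2*a + 2)
Cancel the common factors (a^2 - 2*a + 2), (a + 7).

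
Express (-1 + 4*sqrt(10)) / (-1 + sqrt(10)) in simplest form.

(sqrt(10) + 13)/3

Multiply numerator and denominator by -sqrt(10) - 1.
Denominator becomes -9; numerator becomes -39 - 3*sqrt(10).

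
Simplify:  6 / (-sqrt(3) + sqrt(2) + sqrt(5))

(-2*sqrt(3) + 3*sqrt(2) + sqrt(30))/2

Group as (sqrt(2) + sqrt(5)) - sqrt(3); multiply by (sqrt(2) + sqrt(5)) + sqrt(3), then rationalise the remaining surd.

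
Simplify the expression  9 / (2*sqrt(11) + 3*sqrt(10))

(-18*sqrt(11) + 27*sqrt(10))/46

Multiply numerator and denominator by -2*sqrt(11) + 3*sqrt(10).
Denominator becomes 46; numerator becomes -18*sqrt(11) + 27*sqrt(10).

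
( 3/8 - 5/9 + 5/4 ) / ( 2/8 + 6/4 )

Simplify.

Numerator: 3/8 - 5/9 + 5/4 = 77/72
Denominator: 2/8 + 6/4 = 7/4
Divide: (77/72) · (4/7) = 11/18

11/18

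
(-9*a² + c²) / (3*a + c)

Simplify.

-3*a + c

Factor c^2 - (3*a)^2 and cancel (3*a + c).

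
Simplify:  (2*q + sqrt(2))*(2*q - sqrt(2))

4*q**2 - 2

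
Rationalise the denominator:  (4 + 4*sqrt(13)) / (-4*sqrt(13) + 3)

Multiply numerator and denominator by 3 + 4*sqrt(13).
Denominator becomes -199; numerator becomes 28*sqrt(13) + 220.

(-220 - 28*sqrt(13))/199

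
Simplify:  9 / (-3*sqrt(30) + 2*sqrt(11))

(-27*sqrt(30) - 18*sqrt(11))/226

Multiply numerator and denominator by 2*sqrt(11) + 3*sqrt(30).
Denominator becomes -226; numerator becomes 18*sqrt(11) + 27*sqrt(30).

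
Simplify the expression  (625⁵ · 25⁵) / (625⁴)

5^14

625⁵ = 5^20; 25⁵ = 5^10; 625⁴ = 5^16
Combine exponents: 5^14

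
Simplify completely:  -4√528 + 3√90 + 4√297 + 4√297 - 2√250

4√528 = 16*√33; 3√90 = 9*√10; 4√297 = 12*√33; 4√297 = 12*√33; 2√250 = 10*√10

-√10 + 8*√33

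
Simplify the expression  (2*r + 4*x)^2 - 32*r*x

4*(r - 2*x)^2

Expand the square and combine the 32*r*x term.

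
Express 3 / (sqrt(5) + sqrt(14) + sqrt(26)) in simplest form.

(-4*sqrt(455) - 7*sqrt(26) + 17*sqrt(14) + 35*sqrt(5))/77

Group as (sqrt(14) + sqrt(26)) + sqrt(5); multiply by (sqrt(14) + sqrt(26)) - sqrt(5), then rationalise the remaining surd.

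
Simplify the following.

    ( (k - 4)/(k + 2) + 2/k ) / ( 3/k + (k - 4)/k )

Numerator: (k - 4)/(k + 2) + 2/k = (k^2 - 2*k + 4)/(k^2 + 2*k)
Denominator: 3/k + (k - 4)/k = (k - 1)/k
Divide: ((k^2 - 2*k + 4)/(k^2 + 2*k)) · (k/(k - 1)) = (k^2 - 2*k + 4)/(k^2 + k - 2)

(k^2 - 2*k + 4)/(k^2 + k - 2)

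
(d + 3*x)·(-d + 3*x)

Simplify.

-d² + 9*x²

(3*x)^2 - (d)^2 = -d² + 9*x².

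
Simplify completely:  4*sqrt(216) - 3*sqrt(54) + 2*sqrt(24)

4*sqrt(216) = 24*sqrt(6); 3*sqrt(54) = 9*sqrt(6); 2*sqrt(24) = 4*sqrt(6)
Combine: (24 - 9 + 4)·sqrt(6) = 19*sqrt(6)

19*sqrt(6)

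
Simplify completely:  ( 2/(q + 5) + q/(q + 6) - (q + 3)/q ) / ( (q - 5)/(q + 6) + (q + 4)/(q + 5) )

(-7*q² - 51*q - 90)/(2*q³ + 10*q² - q)

Numerator: 2/(q + 5) + q/(q + 6) - (q + 3)/q = (-7*q² - 51*q - 90)/(q³ + 11*q² + 30*q)
Denominator: (q - 5)/(q + 6) + (q + 4)/(q + 5) = (2*q² + 10*q - 1)/(q² + 11*q + 30)
Divide: ((-7*q² - 51*q - 90)/(q³ + 11*q² + 30*q)) · ((q² + 11*q + 30)/(2*q² + 10*q - 1)) = (-7*q² - 51*q - 90)/(2*q³ + 10*q² - q)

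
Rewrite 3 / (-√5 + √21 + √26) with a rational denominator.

(-21*√5 + 5*√21 + √2730)/70

Group as (√21 + √26) - √5; multiply by (√21 + √26) + √5, then rationalise the remaining surd.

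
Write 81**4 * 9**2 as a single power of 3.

3**20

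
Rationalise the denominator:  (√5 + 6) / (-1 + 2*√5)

(16 + 13*√5)/19

Multiply numerator and denominator by -2*√5 - 1.
Denominator becomes -19; numerator becomes -13*√5 - 16.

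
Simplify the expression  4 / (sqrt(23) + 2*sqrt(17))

(-4*sqrt(23) + 8*sqrt(17))/45

Multiply numerator and denominator by -2*sqrt(17) + sqrt(23).
Denominator becomes -45; numerator becomes -8*sqrt(17) + 4*sqrt(23).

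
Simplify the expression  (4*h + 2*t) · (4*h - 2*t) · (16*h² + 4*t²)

256*h⁴ - 16*t⁴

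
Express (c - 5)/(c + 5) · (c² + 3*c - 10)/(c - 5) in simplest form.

Factor: c² + 3*c - 10 = (c - 2)·(c + 5)
Cancel the common factors (c - 5), (c + 5).

c - 2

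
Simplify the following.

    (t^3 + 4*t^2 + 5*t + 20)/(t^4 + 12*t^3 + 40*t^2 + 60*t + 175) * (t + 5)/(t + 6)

Factor: t^3 + 4*t^2 + 5*t + 20 = (t + 4)*(t^2 + 5);  t^4 + 12*t^3 + 40*t^2 + 60*t + 175 = (t + 7)*(t^2 + 5)*(t + 5)
Cancel the common factors (t^2 + 5), (t + 5).

(t + 4)/(t^2 + 13*t + 42)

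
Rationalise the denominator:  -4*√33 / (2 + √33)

(-132 + 8*√33)/29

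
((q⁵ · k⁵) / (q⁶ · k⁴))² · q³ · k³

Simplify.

k⁵*q

Inside the bracket: (q^-1) · k¹
Raise to the power 2: (q^-2) · k²
Multiply by q³ · k³: add exponents.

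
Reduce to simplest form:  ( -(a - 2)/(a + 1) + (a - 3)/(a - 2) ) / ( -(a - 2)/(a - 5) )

(-2*a^2 + 17*a - 35)/(a^3 - 3*a^2 + 4)

Numerator: -(a - 2)/(a + 1) + (a - 3)/(a - 2) = (2*a - 7)/(a^2 - a - 2)
Denominator: -(a - 2)/(a - 5) = (-a + 2)/(a - 5)
Divide: ((2*a - 7)/(a^2 - a - 2)) · ((a - 5)/(-a + 2)) = (-2*a^2 + 17*a - 35)/(a^3 - 3*a^2 + 4)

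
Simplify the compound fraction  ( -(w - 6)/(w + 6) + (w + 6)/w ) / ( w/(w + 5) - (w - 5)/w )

Numerator: -(w - 6)/(w + 6) + (w + 6)/w = (18*w + 36)/(w**2 + 6*w)
Denominator: w/(w + 5) - (w - 5)/w = 25/(w**2 + 5*w)
Divide: ((18*w + 36)/(w**2 + 6*w)) · (w**2/25 + w/5) = (18*w**2 + 126*w + 180)/(25*w + 150)

(18*w**2 + 126*w + 180)/(25*w + 150)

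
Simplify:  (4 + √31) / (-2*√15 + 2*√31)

Multiply numerator and denominator by 2*√15 + 2*√31.
Denominator becomes 64; numerator becomes 8*√15 + 2*√465 + 8*√31 + 62.

(4*√15 + √465 + 4*√31 + 31)/32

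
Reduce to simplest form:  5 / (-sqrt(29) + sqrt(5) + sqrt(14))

Group as (sqrt(5) + sqrt(14)) - sqrt(29); multiply by (sqrt(5) + sqrt(14)) + sqrt(29), then rationalise the remaining surd.

(5*sqrt(29) + 10*sqrt(14) + 19*sqrt(5) + sqrt(2030))/18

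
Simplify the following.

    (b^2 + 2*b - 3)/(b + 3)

b - 1

Factor: b^2 + 2*b - 3 = (b - 1)*(b + 3)
Cancel the common factor (b + 3).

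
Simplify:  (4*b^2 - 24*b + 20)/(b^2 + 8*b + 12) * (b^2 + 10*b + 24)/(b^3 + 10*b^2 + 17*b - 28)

(4*b - 20)/(b^2 + 9*b + 14)

Factor: 4*b^2 - 24*b + 20 = 4*(b - 5)*(b - 1);  b^2 + 8*b + 12 = (b + 2)*(b + 6);  b^2 + 10*b + 24 = (b + 6)*(b + 4);  b^3 + 10*b^2 + 17*b - 28 = (b + 4)*(b - 1)*(b + 7)
Cancel the common factors (b + 6), (b + 4), (b - 1).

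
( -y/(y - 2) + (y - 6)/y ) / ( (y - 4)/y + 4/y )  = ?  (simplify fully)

(-8*y + 12)/(y^2 - 2*y)

Numerator: -y/(y - 2) + (y - 6)/y = (-8*y + 12)/(y^2 - 2*y)
Denominator: (y - 4)/y + 4/y = 1
Divide: ((-8*y + 12)/(y^2 - 2*y)) · (1) = (-8*y + 12)/(y^2 - 2*y)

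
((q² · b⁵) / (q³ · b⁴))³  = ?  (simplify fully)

Inside the bracket: (q^-1) · b¹
Raise to the power 3: (q^-3) · b³

b³/q³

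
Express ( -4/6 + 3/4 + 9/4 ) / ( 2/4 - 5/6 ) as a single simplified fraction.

-7

Numerator: -4/6 + 3/4 + 9/4 = 7/3
Denominator: 2/4 - 5/6 = -1/3
Divide: (7/3) · (-3) = -7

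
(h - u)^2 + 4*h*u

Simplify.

(h + u)^2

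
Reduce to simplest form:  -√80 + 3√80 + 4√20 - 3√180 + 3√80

10*√5

√80 = 4*√5; 3√80 = 12*√5; 4√20 = 8*√5; 3√180 = 18*√5; 3√80 = 12*√5
Combine: (-4 + 12 + 8 - 18 + 12)·√5 = 10*√5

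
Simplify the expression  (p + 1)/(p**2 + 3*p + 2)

1/(p + 2)

Factor: p**2 + 3*p + 2 = (p + 1)*(p + 2)
Cancel the common factor (p + 1).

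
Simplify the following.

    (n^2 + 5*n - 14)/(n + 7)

n - 2

Factor: n^2 + 5*n - 14 = (n + 7)*(n - 2)
Cancel the common factor (n + 7).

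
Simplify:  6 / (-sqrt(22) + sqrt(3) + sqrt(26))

Group as (sqrt(3) + sqrt(26)) - sqrt(22); multiply by (sqrt(3) + sqrt(26)) + sqrt(22), then rationalise the remaining surd.

(-42*sqrt(22) - 6*sqrt(26) + 270*sqrt(3) + 24*sqrt(429))/263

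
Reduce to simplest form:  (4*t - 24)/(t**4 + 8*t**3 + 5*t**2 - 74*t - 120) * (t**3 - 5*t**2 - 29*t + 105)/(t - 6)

Factor: 4*t - 24 = 4*(t - 6);  t**4 + 8*t**3 + 5*t**2 - 74*t - 120 = (t + 4)*(t - 3)*(t + 5)*(t + 2);  t**3 - 5*t**2 - 29*t + 105 = (t - 3)*(t + 5)*(t - 7)
Cancel the common factors (t + 5), (t - 3), (t - 6).

(4*t - 28)/(t**2 + 6*t + 8)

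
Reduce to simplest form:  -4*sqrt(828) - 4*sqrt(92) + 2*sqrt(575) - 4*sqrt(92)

-30*sqrt(23)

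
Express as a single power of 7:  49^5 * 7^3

7^13

49^5 = 7^10; 7^3 = 7^3
Combine exponents: 7^13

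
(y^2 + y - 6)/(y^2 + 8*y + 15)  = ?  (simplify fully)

Factor: y^2 + y - 6 = (y + 3)*(y - 2);  y^2 + 8*y + 15 = (y + 5)*(y + 3)
Cancel the common factor (y + 3).

(y - 2)/(y + 5)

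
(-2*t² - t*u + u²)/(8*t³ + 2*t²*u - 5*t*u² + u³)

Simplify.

Factor: -2*t² - t*u + u² = (t + u)·(-2*t + u);  8*t³ + 2*t²*u - 5*t*u² + u³ = (t + u)·(-4*t + u)·(-2*t + u)
Cancel the common factors (-2*t + u), (t + u).

-1/(4*t - u)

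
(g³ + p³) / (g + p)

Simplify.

g² - g*p + p²

Apply the sum-of-cubes factorisation and cancel (g + p).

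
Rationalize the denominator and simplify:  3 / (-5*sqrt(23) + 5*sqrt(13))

(-3*sqrt(23) - 3*sqrt(13))/50

Multiply numerator and denominator by 5*sqrt(13) + 5*sqrt(23).
Denominator becomes -250; numerator becomes 15*sqrt(13) + 15*sqrt(23).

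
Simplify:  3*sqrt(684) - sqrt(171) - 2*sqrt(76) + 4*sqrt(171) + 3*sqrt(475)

3*sqrt(684) = 18*sqrt(19); sqrt(171) = 3*sqrt(19); 2*sqrt(76) = 4*sqrt(19); 4*sqrt(171) = 12*sqrt(19); 3*sqrt(475) = 15*sqrt(19)
Combine: (18 - 3 - 4 + 12 + 15)·sqrt(19) = 38*sqrt(19)

38*sqrt(19)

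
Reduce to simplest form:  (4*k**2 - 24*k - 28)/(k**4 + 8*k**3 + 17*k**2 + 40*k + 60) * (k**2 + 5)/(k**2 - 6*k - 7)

4/(k**2 + 8*k + 12)

Factor: 4*k**2 - 24*k - 28 = 4*(k + 1)*(k - 7);  k**4 + 8*k**3 + 17*k**2 + 40*k + 60 = (k**2 + 5)*(k + 2)*(k + 6);  k**2 - 6*k - 7 = (k + 1)*(k - 7)
Cancel the common factors (k**2 + 5), (k + 1), (k - 7).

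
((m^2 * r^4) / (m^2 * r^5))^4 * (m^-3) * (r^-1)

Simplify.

Inside the bracket: (r^-1)
Raise to the power 4: (r^-4)
Multiply by (m^-3) * (r^-1): add exponents.

1/(m^3*r^5)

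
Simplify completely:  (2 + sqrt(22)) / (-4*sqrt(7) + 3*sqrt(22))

(4*sqrt(7) + 3*sqrt(22) + 2*sqrt(154) + 33)/43

Multiply numerator and denominator by 4*sqrt(7) + 3*sqrt(22).
Denominator becomes 86; numerator becomes 8*sqrt(7) + 6*sqrt(22) + 4*sqrt(154) + 66.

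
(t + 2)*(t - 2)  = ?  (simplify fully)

Difference of squares with P = t, Q = 2.

t^2 - 4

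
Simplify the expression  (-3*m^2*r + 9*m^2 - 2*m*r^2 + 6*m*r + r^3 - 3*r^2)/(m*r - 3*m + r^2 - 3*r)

Factor: -3*m^2*r + 9*m^2 - 2*m*r^2 + 6*m*r + r^3 - 3*r^2 = (m + r)*(-3*m + r)*(r - 3);  m*r - 3*m + r^2 - 3*r = (m + r)*(r - 3)
Cancel the common factors (r - 3), (m + r).

-3*m + r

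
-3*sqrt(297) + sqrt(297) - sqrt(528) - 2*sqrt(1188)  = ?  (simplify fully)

-22*sqrt(33)

3*sqrt(297) = 9*sqrt(33); sqrt(297) = 3*sqrt(33); sqrt(528) = 4*sqrt(33); 2*sqrt(1188) = 12*sqrt(33)
Combine: (-9 + 3 - 4 - 12)·sqrt(33) = -22*sqrt(33)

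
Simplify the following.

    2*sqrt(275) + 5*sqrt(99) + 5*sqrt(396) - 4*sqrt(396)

2*sqrt(275) = 10*sqrt(11); 5*sqrt(99) = 15*sqrt(11); 5*sqrt(396) = 30*sqrt(11); 4*sqrt(396) = 24*sqrt(11)
Combine: (10 + 15 + 30 - 24)·sqrt(11) = 31*sqrt(11)

31*sqrt(11)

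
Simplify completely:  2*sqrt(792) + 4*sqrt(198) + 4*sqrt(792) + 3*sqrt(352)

60*sqrt(22)

2*sqrt(792) = 12*sqrt(22); 4*sqrt(198) = 12*sqrt(22); 4*sqrt(792) = 24*sqrt(22); 3*sqrt(352) = 12*sqrt(22)
Combine: (12 + 12 + 24 + 12)·sqrt(22) = 60*sqrt(22)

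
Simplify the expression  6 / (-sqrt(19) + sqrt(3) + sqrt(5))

(-66*sqrt(19) - 102*sqrt(5) - 126*sqrt(3) - 12*sqrt(285))/61

Group as (sqrt(3) + sqrt(5)) - sqrt(19); multiply by (sqrt(3) + sqrt(5)) + sqrt(19), then rationalise the remaining surd.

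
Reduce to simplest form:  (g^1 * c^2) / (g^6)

c^2/g^5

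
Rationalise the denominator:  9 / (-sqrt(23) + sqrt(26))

Multiply numerator and denominator by sqrt(23) + sqrt(26).
Denominator becomes 3; numerator becomes 9*sqrt(23) + 9*sqrt(26).

3*sqrt(23) + 3*sqrt(26)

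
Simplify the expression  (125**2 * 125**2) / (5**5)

5**7

125**2 = 5**6; 125**2 = 5**6; 5**5 = 5**5
Combine exponents: 5**7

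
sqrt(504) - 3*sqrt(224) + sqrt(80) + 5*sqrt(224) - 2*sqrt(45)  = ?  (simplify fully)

-2*sqrt(5) + 14*sqrt(14)

sqrt(504) = 6*sqrt(14); 3*sqrt(224) = 12*sqrt(14); sqrt(80) = 4*sqrt(5); 5*sqrt(224) = 20*sqrt(14); 2*sqrt(45) = 6*sqrt(5)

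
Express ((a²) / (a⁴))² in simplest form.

a^(-4)

Inside the bracket: (a^-2)
Raise to the power 2: (a^-4)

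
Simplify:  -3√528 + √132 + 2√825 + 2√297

6*√33

3√528 = 12*√33; √132 = 2*√33; 2√825 = 10*√33; 2√297 = 6*√33
Combine: (-12 + 2 + 10 + 6)·√33 = 6*√33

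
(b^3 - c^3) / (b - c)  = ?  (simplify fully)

Apply the difference-of-cubes factorisation and cancel (b - c).

b^2 + b*c + c^2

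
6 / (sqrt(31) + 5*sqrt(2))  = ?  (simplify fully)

(-6*sqrt(31) + 30*sqrt(2))/19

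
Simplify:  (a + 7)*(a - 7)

a^2 - 49

Product of conjugates: (P+Q)(P-Q) = P^2 - Q^2.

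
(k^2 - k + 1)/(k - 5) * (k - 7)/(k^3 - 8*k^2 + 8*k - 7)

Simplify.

Factor: k^3 - 8*k^2 + 8*k - 7 = (k - 7)*(k^2 - k + 1)
Cancel the common factors (k^2 - k + 1), (k - 7).

1/(k - 5)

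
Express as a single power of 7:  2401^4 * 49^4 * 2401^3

7^36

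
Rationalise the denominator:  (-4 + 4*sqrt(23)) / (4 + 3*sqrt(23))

(-28*sqrt(23) + 292)/191

Multiply numerator and denominator by -3*sqrt(23) + 4.
Denominator becomes -191; numerator becomes -292 + 28*sqrt(23).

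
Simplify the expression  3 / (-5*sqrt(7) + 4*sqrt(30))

Multiply numerator and denominator by 5*sqrt(7) + 4*sqrt(30).
Denominator becomes 305; numerator becomes 15*sqrt(7) + 12*sqrt(30).

(15*sqrt(7) + 12*sqrt(30))/305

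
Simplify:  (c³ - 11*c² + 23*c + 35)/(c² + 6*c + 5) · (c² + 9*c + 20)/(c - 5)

c² - 3*c - 28

Factor: c³ - 11*c² + 23*c + 35 = (c + 1)·(c - 5)·(c - 7);  c² + 6*c + 5 = (c + 1)·(c + 5);  c² + 9*c + 20 = (c + 5)·(c + 4)
Cancel the common factors (c + 5), (c + 1), (c - 5).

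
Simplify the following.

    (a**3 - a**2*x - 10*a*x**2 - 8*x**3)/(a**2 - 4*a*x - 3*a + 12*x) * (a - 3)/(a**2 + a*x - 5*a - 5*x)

Factor: a**3 - a**2*x - 10*a*x**2 - 8*x**3 = (a + x)*(a - 4*x)*(a + 2*x);  a**2 - 4*a*x - 3*a + 12*x = (a - 3)*(a - 4*x);  a**2 + a*x - 5*a - 5*x = (a - 5)*(a + x)
Cancel the common factors (a - 3), (a + x), (a - 4*x).

(a + 2*x)/(a - 5)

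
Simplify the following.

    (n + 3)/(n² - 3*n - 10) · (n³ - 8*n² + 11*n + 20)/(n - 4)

Factor: n² - 3*n - 10 = (n - 5)·(n + 2);  n³ - 8*n² + 11*n + 20 = (n + 1)·(n - 4)·(n - 5)
Cancel the common factors (n - 4), (n - 5).

(n² + 4*n + 3)/(n + 2)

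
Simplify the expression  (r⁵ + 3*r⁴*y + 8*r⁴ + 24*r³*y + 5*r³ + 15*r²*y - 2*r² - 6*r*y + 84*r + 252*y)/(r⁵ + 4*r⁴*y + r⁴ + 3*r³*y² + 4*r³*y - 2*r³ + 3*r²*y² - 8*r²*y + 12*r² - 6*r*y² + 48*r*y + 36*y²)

Factor: r⁵ + 3*r⁴*y + 8*r⁴ + 24*r³*y + 5*r³ + 15*r²*y - 2*r² - 6*r*y + 84*r + 252*y = (r + 7)·(r + 3*y)·(r + 3)·(r² - 2*r + 4);  r⁵ + 4*r⁴*y + r⁴ + 3*r³*y² + 4*r³*y - 2*r³ + 3*r²*y² - 8*r²*y + 12*r² - 6*r*y² + 48*r*y + 36*y² = (r + 3*y)·(r + y)·(r + 3)·(r² - 2*r + 4)
Cancel the common factors (r² - 2*r + 4), (r + 3*y), (r + 3).

(r + 7)/(r + y)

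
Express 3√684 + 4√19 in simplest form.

22*√19

3√684 = 18*√19; 4√19 = 4*√19
Combine: (18 + 4)·√19 = 22*√19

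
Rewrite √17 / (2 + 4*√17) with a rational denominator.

(-√17 + 34)/134

Multiply numerator and denominator by -4*√17 + 2.
Denominator becomes -268; numerator becomes -68 + 2*√17.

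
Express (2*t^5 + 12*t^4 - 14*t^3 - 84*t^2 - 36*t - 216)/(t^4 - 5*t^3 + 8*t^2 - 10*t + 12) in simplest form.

Factor: 2*t^5 + 12*t^4 - 14*t^3 - 84*t^2 - 36*t - 216 = 2*(t + 6)*(t - 3)*(t + 3)*(t^2 + 2);  t^4 - 5*t^3 + 8*t^2 - 10*t + 12 = (t - 3)*(t - 2)*(t^2 + 2)
Cancel the common factors (t^2 + 2), (t - 3).

(2*t^2 + 18*t + 36)/(t - 2)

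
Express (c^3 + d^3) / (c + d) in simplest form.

c^2 - c*d + d^2

Factor as (a+b)(a^2-ab+b^2) with a=c, b=d.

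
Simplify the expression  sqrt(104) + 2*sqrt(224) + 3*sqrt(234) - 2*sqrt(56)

4*sqrt(14) + 11*sqrt(26)

sqrt(104) = 2*sqrt(26); 2*sqrt(224) = 8*sqrt(14); 3*sqrt(234) = 9*sqrt(26); 2*sqrt(56) = 4*sqrt(14)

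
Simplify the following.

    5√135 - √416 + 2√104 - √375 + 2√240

18*√15

5√135 = 15*√15; √416 = 4*√26; 2√104 = 4*√26; √375 = 5*√15; 2√240 = 8*√15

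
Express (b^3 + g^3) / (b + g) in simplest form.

b^2 - b*g + g^2

Apply the sum-of-cubes factorisation and cancel (b + g).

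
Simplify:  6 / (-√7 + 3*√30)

Multiply numerator and denominator by √7 + 3*√30.
Denominator becomes 263; numerator becomes 6*√7 + 18*√30.

(6*√7 + 18*√30)/263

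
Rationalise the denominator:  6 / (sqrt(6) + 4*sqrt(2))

(-3*sqrt(6) + 12*sqrt(2))/13

Multiply numerator and denominator by -sqrt(6) + 4*sqrt(2).
Denominator becomes 26; numerator becomes -6*sqrt(6) + 24*sqrt(2).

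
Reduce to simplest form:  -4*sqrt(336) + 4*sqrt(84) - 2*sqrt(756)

4*sqrt(336) = 16*sqrt(21); 4*sqrt(84) = 8*sqrt(21); 2*sqrt(756) = 12*sqrt(21)
Combine: (-16 + 8 - 12)·sqrt(21) = -20*sqrt(21)

-20*sqrt(21)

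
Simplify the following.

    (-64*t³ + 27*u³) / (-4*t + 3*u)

16*t² + 12*t*u + 9*u²

Apply the difference-of-cubes factorisation and cancel (-4*t + 3*u).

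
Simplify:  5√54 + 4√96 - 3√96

19*√6

5√54 = 15*√6; 4√96 = 16*√6; 3√96 = 12*√6
Combine: (15 + 16 - 12)·√6 = 19*√6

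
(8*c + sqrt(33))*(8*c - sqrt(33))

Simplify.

64*c^2 - 33

(8*c)^2 - (sqrt(33))^2 = 64*c^2 - 33.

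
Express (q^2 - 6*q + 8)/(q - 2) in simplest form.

Factor: q^2 - 6*q + 8 = (q - 4)*(q - 2)
Cancel the common factor (q - 2).

q - 4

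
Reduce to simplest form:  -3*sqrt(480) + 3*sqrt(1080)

3*sqrt(480) = 12*sqrt(30); 3*sqrt(1080) = 18*sqrt(30)
Combine: (-12 + 18)·sqrt(30) = 6*sqrt(30)

6*sqrt(30)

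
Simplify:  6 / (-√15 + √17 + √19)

(-126*√15 + 78*√19 + 102*√17 + 12*√4845)/851

Group as (√17 + √19) - √15; multiply by (√17 + √19) + √15, then rationalise the remaining surd.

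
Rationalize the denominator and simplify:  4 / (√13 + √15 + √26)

(-13*√30 + √26 + 12*√15 + 14*√13)/97

Group as (√15 + √26) + √13; multiply by (√15 + √26) - √13, then rationalise the remaining surd.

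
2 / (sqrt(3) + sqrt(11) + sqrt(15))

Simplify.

Group as (sqrt(11) + sqrt(15)) + sqrt(3); multiply by (sqrt(11) + sqrt(15)) - sqrt(3), then rationalise the remaining surd.

(-12*sqrt(55) - 2*sqrt(15) + 14*sqrt(11) + 46*sqrt(3))/131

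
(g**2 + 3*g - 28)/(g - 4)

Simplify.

Factor: g**2 + 3*g - 28 = (g + 7)*(g - 4)
Cancel the common factor (g - 4).

g + 7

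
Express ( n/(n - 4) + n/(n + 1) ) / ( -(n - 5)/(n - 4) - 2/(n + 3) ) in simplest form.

(-2*n^3 - 3*n^2 + 9*n)/(n^3 + n^2 - 23*n - 23)

Numerator: n/(n - 4) + n/(n + 1) = (2*n^2 - 3*n)/(n^2 - 3*n - 4)
Denominator: -(n - 5)/(n - 4) - 2/(n + 3) = (-n^2 + 23)/(n^2 - n - 12)
Divide: ((2*n^2 - 3*n)/(n^2 - 3*n - 4)) · ((n^2 - n - 12)/(-n^2 + 23)) = (-2*n^3 - 3*n^2 + 9*n)/(n^3 + n^2 - 23*n - 23)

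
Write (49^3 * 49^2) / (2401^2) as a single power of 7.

49^3 = 7^6; 49^2 = 7^4; 2401^2 = 7^8
Combine exponents: 7^2

7^2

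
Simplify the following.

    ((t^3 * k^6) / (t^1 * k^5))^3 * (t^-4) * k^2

Inside the bracket: t^2 * k^1
Raise to the power 3: t^6 * k^3
Multiply by (t^-4) * k^2: add exponents.

k^5*t^2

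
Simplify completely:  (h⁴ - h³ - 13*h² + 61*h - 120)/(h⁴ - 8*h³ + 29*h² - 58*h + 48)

(h + 5)/(h - 2)

Factor: h⁴ - h³ - 13*h² + 61*h - 120 = (h - 3)·(h + 5)·(h² - 3*h + 8);  h⁴ - 8*h³ + 29*h² - 58*h + 48 = (h - 3)·(h² - 3*h + 8)·(h - 2)
Cancel the common factors (h² - 3*h + 8), (h - 3).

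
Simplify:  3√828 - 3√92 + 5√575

37*√23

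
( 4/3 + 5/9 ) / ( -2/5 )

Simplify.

Numerator: 4/3 + 5/9 = 17/9
Denominator: -2/5 = -2/5
Divide: (17/9) · (-5/2) = -85/18

-85/18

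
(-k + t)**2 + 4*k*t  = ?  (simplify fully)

(k + t)**2

Expanding gives k**2 + 2*k*t + t**2, a perfect square.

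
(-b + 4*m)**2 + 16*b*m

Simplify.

(b + 4*m)**2

Expand the square and combine the 16*b*m term.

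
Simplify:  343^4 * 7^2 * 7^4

7^18

343^4 = 7^12; 7^2 = 7^2; 7^4 = 7^4
Combine exponents: 7^18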